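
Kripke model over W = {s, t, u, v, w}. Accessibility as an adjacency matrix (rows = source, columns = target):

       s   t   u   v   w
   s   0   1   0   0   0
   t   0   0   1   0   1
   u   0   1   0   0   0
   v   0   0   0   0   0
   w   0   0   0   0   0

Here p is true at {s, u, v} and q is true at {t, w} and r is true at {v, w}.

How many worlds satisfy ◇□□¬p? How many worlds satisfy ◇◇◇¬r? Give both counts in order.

For ◇□□¬p:
s: successors {t}; □□¬p there: t:T. ✓
t: successors {u, w}; □□¬p there: u:F, w:T. ✓
u: successors {t}; □□¬p there: t:T. ✓
v: no successors, so ◇□□¬p fails. ✗
w: no successors, so ◇□□¬p fails. ✗
— 3 worlds.
For ◇◇◇¬r:
s: successors {t}; ◇◇¬r there: t:T. ✓
t: successors {u, w}; ◇◇¬r there: u:T, w:F. ✓
u: successors {t}; ◇◇¬r there: t:T. ✓
v: no successors, so ◇◇◇¬r fails. ✗
w: no successors, so ◇◇◇¬r fails. ✗
— 3 worlds.

3 and 3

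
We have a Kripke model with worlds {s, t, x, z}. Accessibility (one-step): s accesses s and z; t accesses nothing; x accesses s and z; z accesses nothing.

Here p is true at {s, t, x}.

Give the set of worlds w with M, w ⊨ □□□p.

{t, z}

s: successors {s, z}; □□p there: s:F, z:T. ✗
t: no successors, so □□□p holds vacuously. ✓
x: successors {s, z}; □□p there: s:F, z:T. ✗
z: no successors, so □□□p holds vacuously. ✓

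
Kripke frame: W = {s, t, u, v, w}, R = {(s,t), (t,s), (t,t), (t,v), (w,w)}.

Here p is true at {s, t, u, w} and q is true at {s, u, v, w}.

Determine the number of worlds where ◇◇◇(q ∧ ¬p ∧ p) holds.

0

s: successors {t}; ◇◇(q ∧ ¬p ∧ p) there: t:F. ✗
t: successors {s, t, v}; ◇◇(q ∧ ¬p ∧ p) there: s:F, t:F, v:F. ✗
u: no successors, so ◇◇◇(q ∧ ¬p ∧ p) fails. ✗
v: no successors, so ◇◇◇(q ∧ ¬p ∧ p) fails. ✗
w: successors {w}; ◇◇(q ∧ ¬p ∧ p) there: w:F. ✗
Satisfying worlds: ∅.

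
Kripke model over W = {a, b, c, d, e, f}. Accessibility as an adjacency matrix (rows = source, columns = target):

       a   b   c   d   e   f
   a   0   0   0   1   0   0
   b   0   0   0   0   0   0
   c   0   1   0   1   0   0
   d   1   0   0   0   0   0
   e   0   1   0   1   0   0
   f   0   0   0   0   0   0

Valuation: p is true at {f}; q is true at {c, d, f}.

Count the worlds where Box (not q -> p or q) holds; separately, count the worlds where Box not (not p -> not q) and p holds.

3 and 1

For Box (not q -> p or q):
a: successors {d}; not q -> p or q there: d:T. ✓
b: no successors, so Box (not q -> p or q) holds vacuously. ✓
c: successors {b, d}; not q -> p or q there: b:F, d:T. ✗
d: successors {a}; not q -> p or q there: a:F. ✗
e: successors {b, d}; not q -> p or q there: b:F, d:T. ✗
f: no successors, so Box (not q -> p or q) holds vacuously. ✓
— 3 worlds.
For Box not (not p -> not q) and p:
a: Box not (not p -> not q) is T, p is F. ✗
b: Box not (not p -> not q) is T, p is F. ✗
c: Box not (not p -> not q) is F, p is F. ✗
d: Box not (not p -> not q) is F, p is F. ✗
e: Box not (not p -> not q) is F, p is F. ✗
f: Box not (not p -> not q) is T, p is T. ✓
— 1 world.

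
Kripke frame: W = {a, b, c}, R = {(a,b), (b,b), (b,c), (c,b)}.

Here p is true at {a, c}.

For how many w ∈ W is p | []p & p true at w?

a: p is T, []p & p is F. ✓
b: p is F, []p & p is F. ✗
c: p is T, []p & p is F. ✓
Satisfying worlds: {a, c}.

2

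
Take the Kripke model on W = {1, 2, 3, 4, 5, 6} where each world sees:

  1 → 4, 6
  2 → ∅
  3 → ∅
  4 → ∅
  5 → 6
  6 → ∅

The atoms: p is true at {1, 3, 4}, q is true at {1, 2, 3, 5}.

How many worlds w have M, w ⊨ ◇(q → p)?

2

1: successors {4, 6}; q → p there: 4:T, 6:T. ✓
2: no successors, so ◇(q → p) fails. ✗
3: no successors, so ◇(q → p) fails. ✗
4: no successors, so ◇(q → p) fails. ✗
5: successors {6}; q → p there: 6:T. ✓
6: no successors, so ◇(q → p) fails. ✗
Satisfying worlds: {1, 5}.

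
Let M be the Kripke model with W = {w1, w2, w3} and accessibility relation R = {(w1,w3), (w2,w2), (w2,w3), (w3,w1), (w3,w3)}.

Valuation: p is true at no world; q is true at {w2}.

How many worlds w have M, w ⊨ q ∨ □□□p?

1

w1: q is F, □□□p is F. ✗
w2: q is T, □□□p is F. ✓
w3: q is F, □□□p is F. ✗
Satisfying worlds: {w2}.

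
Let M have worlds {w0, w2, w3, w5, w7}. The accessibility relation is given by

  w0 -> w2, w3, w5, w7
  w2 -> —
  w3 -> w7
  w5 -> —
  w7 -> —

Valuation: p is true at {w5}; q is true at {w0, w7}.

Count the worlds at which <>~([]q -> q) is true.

1

w0: successors {w2, w3, w5, w7}; ~([]q -> q) there: w2:T, w3:T, w5:T, w7:F. ✓
w2: no successors, so <>~([]q -> q) fails. ✗
w3: successors {w7}; ~([]q -> q) there: w7:F. ✗
w5: no successors, so <>~([]q -> q) fails. ✗
w7: no successors, so <>~([]q -> q) fails. ✗
Satisfying worlds: {w0}.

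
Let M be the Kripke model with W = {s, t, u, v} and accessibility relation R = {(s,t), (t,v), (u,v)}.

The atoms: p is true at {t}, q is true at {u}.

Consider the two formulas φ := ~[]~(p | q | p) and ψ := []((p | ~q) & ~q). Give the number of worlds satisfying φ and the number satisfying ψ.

1 and 4

For ~[]~(p | q | p):
s: []~(p | q | p) is F. ✓
t: []~(p | q | p) is T. ✗
u: []~(p | q | p) is T. ✗
v: []~(p | q | p) is T. ✗
— 1 world.
For []((p | ~q) & ~q):
s: successors {t}; (p | ~q) & ~q there: t:T. ✓
t: successors {v}; (p | ~q) & ~q there: v:T. ✓
u: successors {v}; (p | ~q) & ~q there: v:T. ✓
v: no successors, so []((p | ~q) & ~q) holds vacuously. ✓
— 4 worlds.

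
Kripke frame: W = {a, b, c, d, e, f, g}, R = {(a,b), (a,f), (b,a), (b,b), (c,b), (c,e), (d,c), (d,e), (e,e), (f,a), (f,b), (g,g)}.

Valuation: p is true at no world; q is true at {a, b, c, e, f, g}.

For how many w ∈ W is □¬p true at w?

7

a: successors {b, f}; ¬p there: b:T, f:T. ✓
b: successors {a, b}; ¬p there: a:T, b:T. ✓
c: successors {b, e}; ¬p there: b:T, e:T. ✓
d: successors {c, e}; ¬p there: c:T, e:T. ✓
e: successors {e}; ¬p there: e:T. ✓
f: successors {a, b}; ¬p there: a:T, b:T. ✓
g: successors {g}; ¬p there: g:T. ✓
Satisfying worlds: {a, b, c, d, e, f, g}.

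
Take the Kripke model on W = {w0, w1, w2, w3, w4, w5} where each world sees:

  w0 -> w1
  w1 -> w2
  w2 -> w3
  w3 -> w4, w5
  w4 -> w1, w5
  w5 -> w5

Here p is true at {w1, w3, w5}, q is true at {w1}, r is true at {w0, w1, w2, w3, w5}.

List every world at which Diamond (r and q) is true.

w0: successors {w1}; r and q there: w1:T. ✓
w1: successors {w2}; r and q there: w2:F. ✗
w2: successors {w3}; r and q there: w3:F. ✗
w3: successors {w4, w5}; r and q there: w4:F, w5:F. ✗
w4: successors {w1, w5}; r and q there: w1:T, w5:F. ✓
w5: successors {w5}; r and q there: w5:F. ✗

{w0, w4}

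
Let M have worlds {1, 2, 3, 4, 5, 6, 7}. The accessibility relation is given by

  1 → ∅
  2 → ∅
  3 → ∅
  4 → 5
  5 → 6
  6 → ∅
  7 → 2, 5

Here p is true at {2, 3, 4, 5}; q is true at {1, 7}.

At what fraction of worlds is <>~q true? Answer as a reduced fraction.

1: no successors, so <>~q fails. ✗
2: no successors, so <>~q fails. ✗
3: no successors, so <>~q fails. ✗
4: successors {5}; ~q there: 5:T. ✓
5: successors {6}; ~q there: 6:T. ✓
6: no successors, so <>~q fails. ✗
7: successors {2, 5}; ~q there: 2:T, 5:T. ✓
That's 3 of 7 worlds, so 3/7.

3/7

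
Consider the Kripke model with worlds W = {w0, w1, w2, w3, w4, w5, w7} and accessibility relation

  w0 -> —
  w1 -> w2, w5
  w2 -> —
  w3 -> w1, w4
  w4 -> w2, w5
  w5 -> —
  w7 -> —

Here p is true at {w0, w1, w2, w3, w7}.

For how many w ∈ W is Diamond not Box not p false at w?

6

w0: no successors, so Diamond not Box not p fails. ✗
w1: successors {w2, w5}; not Box not p there: w2:F, w5:F. ✗
w2: no successors, so Diamond not Box not p fails. ✗
w3: successors {w1, w4}; not Box not p there: w1:T, w4:T. ✓
w4: successors {w2, w5}; not Box not p there: w2:F, w5:F. ✗
w5: no successors, so Diamond not Box not p fails. ✗
w7: no successors, so Diamond not Box not p fails. ✗
Satisfying worlds: {w3}.
So Diamond not Box not p fails at the other 6 worlds.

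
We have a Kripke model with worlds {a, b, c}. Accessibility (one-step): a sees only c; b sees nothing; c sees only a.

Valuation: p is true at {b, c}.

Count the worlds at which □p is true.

a: successors {c}; p there: c:T. ✓
b: no successors, so □p holds vacuously. ✓
c: successors {a}; p there: a:F. ✗
Satisfying worlds: {a, b}.

2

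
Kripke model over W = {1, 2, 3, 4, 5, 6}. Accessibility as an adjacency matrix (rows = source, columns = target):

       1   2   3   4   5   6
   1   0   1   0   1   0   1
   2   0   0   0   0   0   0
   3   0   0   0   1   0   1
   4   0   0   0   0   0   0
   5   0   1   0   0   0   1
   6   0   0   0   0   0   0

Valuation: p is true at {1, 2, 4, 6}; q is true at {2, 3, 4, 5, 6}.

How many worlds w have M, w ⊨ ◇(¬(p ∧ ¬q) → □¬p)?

1: successors {2, 4, 6}; ¬(p ∧ ¬q) → □¬p there: 2:T, 4:T, 6:T. ✓
2: no successors, so ◇(¬(p ∧ ¬q) → □¬p) fails. ✗
3: successors {4, 6}; ¬(p ∧ ¬q) → □¬p there: 4:T, 6:T. ✓
4: no successors, so ◇(¬(p ∧ ¬q) → □¬p) fails. ✗
5: successors {2, 6}; ¬(p ∧ ¬q) → □¬p there: 2:T, 6:T. ✓
6: no successors, so ◇(¬(p ∧ ¬q) → □¬p) fails. ✗
Satisfying worlds: {1, 3, 5}.

3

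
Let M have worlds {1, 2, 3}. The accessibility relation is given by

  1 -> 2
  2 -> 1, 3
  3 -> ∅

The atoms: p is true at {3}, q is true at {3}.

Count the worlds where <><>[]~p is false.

2

1: successors {2}; <>[]~p there: 2:T. ✓
2: successors {1, 3}; <>[]~p there: 1:F, 3:F. ✗
3: no successors, so <><>[]~p fails. ✗
Satisfying worlds: {1}.
So <><>[]~p fails at the other 2 worlds.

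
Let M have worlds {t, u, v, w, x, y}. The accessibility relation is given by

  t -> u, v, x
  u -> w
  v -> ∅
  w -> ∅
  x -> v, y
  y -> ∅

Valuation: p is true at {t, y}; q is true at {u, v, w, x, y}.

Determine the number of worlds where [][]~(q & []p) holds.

t: successors {u, v, x}; []~(q & []p) there: u:F, v:T, x:F. ✗
u: successors {w}; []~(q & []p) there: w:T. ✓
v: no successors, so [][]~(q & []p) holds vacuously. ✓
w: no successors, so [][]~(q & []p) holds vacuously. ✓
x: successors {v, y}; []~(q & []p) there: v:T, y:T. ✓
y: no successors, so [][]~(q & []p) holds vacuously. ✓
Satisfying worlds: {u, v, w, x, y}.

5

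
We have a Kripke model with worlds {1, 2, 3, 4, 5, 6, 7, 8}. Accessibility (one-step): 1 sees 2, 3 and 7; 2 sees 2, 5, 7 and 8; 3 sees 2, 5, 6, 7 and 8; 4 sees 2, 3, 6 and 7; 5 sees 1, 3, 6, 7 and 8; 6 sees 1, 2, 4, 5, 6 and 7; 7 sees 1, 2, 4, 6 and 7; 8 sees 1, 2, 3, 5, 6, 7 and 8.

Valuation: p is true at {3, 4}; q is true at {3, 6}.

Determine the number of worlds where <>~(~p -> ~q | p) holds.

1: successors {2, 3, 7}; ~(~p -> ~q | p) there: 2:F, 3:F, 7:F. ✗
2: successors {2, 5, 7, 8}; ~(~p -> ~q | p) there: 2:F, 5:F, 7:F, 8:F. ✗
3: successors {2, 5, 6, 7, 8}; ~(~p -> ~q | p) there: 2:F, 5:F, 6:T, 7:F, 8:F. ✓
4: successors {2, 3, 6, 7}; ~(~p -> ~q | p) there: 2:F, 3:F, 6:T, 7:F. ✓
5: successors {1, 3, 6, 7, 8}; ~(~p -> ~q | p) there: 1:F, 3:F, 6:T, 7:F, 8:F. ✓
6: successors {1, 2, 4, 5, 6, 7}; ~(~p -> ~q | p) there: 1:F, 2:F, 4:F, 5:F, 6:T, 7:F. ✓
7: successors {1, 2, 4, 6, 7}; ~(~p -> ~q | p) there: 1:F, 2:F, 4:F, 6:T, 7:F. ✓
8: successors {1, 2, 3, 5, 6, 7, 8}; ~(~p -> ~q | p) there: 1:F, 2:F, 3:F, 5:F, 6:T, 7:F, 8:F. ✓
Satisfying worlds: {3, 4, 5, 6, 7, 8}.

6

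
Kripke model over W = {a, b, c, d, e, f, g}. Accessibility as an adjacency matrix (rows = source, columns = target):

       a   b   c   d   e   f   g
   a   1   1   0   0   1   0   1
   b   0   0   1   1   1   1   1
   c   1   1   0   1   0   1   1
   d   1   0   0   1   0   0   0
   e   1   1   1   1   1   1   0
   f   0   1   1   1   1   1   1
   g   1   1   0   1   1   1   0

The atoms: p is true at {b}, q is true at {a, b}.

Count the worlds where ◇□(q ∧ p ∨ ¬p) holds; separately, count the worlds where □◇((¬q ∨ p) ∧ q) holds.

For ◇□(q ∧ p ∨ ¬p):
a: successors {a, b, e, g}; □(q ∧ p ∨ ¬p) there: a:T, b:T, e:T, g:T. ✓
b: successors {c, d, e, f, g}; □(q ∧ p ∨ ¬p) there: c:T, d:T, e:T, f:T, g:T. ✓
c: successors {a, b, d, f, g}; □(q ∧ p ∨ ¬p) there: a:T, b:T, d:T, f:T, g:T. ✓
d: successors {a, d}; □(q ∧ p ∨ ¬p) there: a:T, d:T. ✓
e: successors {a, b, c, d, e, f}; □(q ∧ p ∨ ¬p) there: a:T, b:T, c:T, d:T, e:T, f:T. ✓
f: successors {b, c, d, e, f, g}; □(q ∧ p ∨ ¬p) there: b:T, c:T, d:T, e:T, f:T, g:T. ✓
g: successors {a, b, d, e, f}; □(q ∧ p ∨ ¬p) there: a:T, b:T, d:T, e:T, f:T. ✓
— 7 worlds.
For □◇((¬q ∨ p) ∧ q):
a: successors {a, b, e, g}; ◇((¬q ∨ p) ∧ q) there: a:T, b:F, e:T, g:T. ✗
b: successors {c, d, e, f, g}; ◇((¬q ∨ p) ∧ q) there: c:T, d:F, e:T, f:T, g:T. ✗
c: successors {a, b, d, f, g}; ◇((¬q ∨ p) ∧ q) there: a:T, b:F, d:F, f:T, g:T. ✗
d: successors {a, d}; ◇((¬q ∨ p) ∧ q) there: a:T, d:F. ✗
e: successors {a, b, c, d, e, f}; ◇((¬q ∨ p) ∧ q) there: a:T, b:F, c:T, d:F, e:T, f:T. ✗
f: successors {b, c, d, e, f, g}; ◇((¬q ∨ p) ∧ q) there: b:F, c:T, d:F, e:T, f:T, g:T. ✗
g: successors {a, b, d, e, f}; ◇((¬q ∨ p) ∧ q) there: a:T, b:F, d:F, e:T, f:T. ✗
— 0 worlds.

7 and 0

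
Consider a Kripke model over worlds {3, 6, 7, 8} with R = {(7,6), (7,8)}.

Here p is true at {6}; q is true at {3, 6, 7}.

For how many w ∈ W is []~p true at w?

3: no successors, so []~p holds vacuously. ✓
6: no successors, so []~p holds vacuously. ✓
7: successors {6, 8}; ~p there: 6:F, 8:T. ✗
8: no successors, so []~p holds vacuously. ✓
Satisfying worlds: {3, 6, 8}.

3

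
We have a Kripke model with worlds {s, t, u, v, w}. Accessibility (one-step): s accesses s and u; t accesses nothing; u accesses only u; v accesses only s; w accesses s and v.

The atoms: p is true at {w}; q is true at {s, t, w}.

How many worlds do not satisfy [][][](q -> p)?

s: successors {s, u}; [][](q -> p) there: s:F, u:T. ✗
t: no successors, so [][][](q -> p) holds vacuously. ✓
u: successors {u}; [][](q -> p) there: u:T. ✓
v: successors {s}; [][](q -> p) there: s:F. ✗
w: successors {s, v}; [][](q -> p) there: s:F, v:F. ✗
Satisfying worlds: {t, u}.
So [][][](q -> p) fails at the other 3 worlds.

3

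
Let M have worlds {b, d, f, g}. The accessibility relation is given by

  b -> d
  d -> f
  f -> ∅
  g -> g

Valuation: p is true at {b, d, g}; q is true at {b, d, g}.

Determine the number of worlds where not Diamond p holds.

2

b: Diamond p is T. ✗
d: Diamond p is F. ✓
f: Diamond p is F. ✓
g: Diamond p is T. ✗
Satisfying worlds: {d, f}.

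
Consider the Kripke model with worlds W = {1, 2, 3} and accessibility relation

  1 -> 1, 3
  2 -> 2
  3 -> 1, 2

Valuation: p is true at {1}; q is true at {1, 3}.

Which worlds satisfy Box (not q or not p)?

{2}

1: successors {1, 3}; not q or not p there: 1:F, 3:T. ✗
2: successors {2}; not q or not p there: 2:T. ✓
3: successors {1, 2}; not q or not p there: 1:F, 2:T. ✗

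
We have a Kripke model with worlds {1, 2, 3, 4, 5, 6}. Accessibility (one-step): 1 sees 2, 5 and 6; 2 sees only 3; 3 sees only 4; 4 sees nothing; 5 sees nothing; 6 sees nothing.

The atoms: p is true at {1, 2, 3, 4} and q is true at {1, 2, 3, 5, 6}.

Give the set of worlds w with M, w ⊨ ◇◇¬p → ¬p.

1: ◇◇¬p is F, ¬p is F. ✓
2: ◇◇¬p is F, ¬p is F. ✓
3: ◇◇¬p is F, ¬p is F. ✓
4: ◇◇¬p is F, ¬p is F. ✓
5: ◇◇¬p is F, ¬p is T. ✓
6: ◇◇¬p is F, ¬p is T. ✓

{1, 2, 3, 4, 5, 6}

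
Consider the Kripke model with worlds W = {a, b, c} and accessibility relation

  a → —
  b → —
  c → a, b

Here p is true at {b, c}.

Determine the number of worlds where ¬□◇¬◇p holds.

1

a: □◇¬◇p is T. ✗
b: □◇¬◇p is T. ✗
c: □◇¬◇p is F. ✓
Satisfying worlds: {c}.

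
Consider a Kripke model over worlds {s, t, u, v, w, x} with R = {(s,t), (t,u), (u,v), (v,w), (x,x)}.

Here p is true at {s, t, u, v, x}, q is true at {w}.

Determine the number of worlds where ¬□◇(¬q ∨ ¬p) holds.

1

s: □◇(¬q ∨ ¬p) is T. ✗
t: □◇(¬q ∨ ¬p) is T. ✗
u: □◇(¬q ∨ ¬p) is T. ✗
v: □◇(¬q ∨ ¬p) is F. ✓
w: □◇(¬q ∨ ¬p) is T. ✗
x: □◇(¬q ∨ ¬p) is T. ✗
Satisfying worlds: {v}.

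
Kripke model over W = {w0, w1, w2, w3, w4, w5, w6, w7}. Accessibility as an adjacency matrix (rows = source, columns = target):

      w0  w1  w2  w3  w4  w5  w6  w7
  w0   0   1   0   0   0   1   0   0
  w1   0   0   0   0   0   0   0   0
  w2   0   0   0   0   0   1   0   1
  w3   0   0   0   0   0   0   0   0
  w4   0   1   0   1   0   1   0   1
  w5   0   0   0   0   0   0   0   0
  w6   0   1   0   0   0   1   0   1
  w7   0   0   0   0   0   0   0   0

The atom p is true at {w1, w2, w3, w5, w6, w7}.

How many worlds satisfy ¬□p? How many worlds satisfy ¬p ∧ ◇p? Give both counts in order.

0 and 2

For ¬□p:
w0: □p is T. ✗
w1: □p is T. ✗
w2: □p is T. ✗
w3: □p is T. ✗
w4: □p is T. ✗
w5: □p is T. ✗
w6: □p is T. ✗
w7: □p is T. ✗
— 0 worlds.
For ¬p ∧ ◇p:
w0: ¬p is T, ◇p is T. ✓
w1: ¬p is F, ◇p is F. ✗
w2: ¬p is F, ◇p is T. ✗
w3: ¬p is F, ◇p is F. ✗
w4: ¬p is T, ◇p is T. ✓
w5: ¬p is F, ◇p is F. ✗
w6: ¬p is F, ◇p is T. ✗
w7: ¬p is F, ◇p is F. ✗
— 2 worlds.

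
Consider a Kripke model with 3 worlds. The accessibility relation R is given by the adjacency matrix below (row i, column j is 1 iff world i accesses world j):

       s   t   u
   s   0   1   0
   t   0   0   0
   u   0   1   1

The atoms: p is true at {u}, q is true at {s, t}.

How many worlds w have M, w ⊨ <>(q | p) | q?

3

s: <>(q | p) is T, q is T. ✓
t: <>(q | p) is F, q is T. ✓
u: <>(q | p) is T, q is F. ✓
Satisfying worlds: {s, t, u}.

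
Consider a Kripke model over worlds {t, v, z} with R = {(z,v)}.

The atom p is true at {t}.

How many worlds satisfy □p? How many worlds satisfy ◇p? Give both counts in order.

For □p:
t: no successors, so □p holds vacuously. ✓
v: no successors, so □p holds vacuously. ✓
z: successors {v}; p there: v:F. ✗
— 2 worlds.
For ◇p:
t: no successors, so ◇p fails. ✗
v: no successors, so ◇p fails. ✗
z: successors {v}; p there: v:F. ✗
— 0 worlds.

2 and 0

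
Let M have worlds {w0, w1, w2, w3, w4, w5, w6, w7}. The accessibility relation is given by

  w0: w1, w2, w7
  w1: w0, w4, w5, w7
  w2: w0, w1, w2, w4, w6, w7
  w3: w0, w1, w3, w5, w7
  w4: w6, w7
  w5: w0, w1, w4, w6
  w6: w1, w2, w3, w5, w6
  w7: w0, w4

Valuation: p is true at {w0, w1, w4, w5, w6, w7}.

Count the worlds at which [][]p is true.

0

w0: successors {w1, w2, w7}; []p there: w1:T, w2:F, w7:T. ✗
w1: successors {w0, w4, w5, w7}; []p there: w0:F, w4:T, w5:T, w7:T. ✗
w2: successors {w0, w1, w2, w4, w6, w7}; []p there: w0:F, w1:T, w2:F, w4:T, w6:F, w7:T. ✗
w3: successors {w0, w1, w3, w5, w7}; []p there: w0:F, w1:T, w3:F, w5:T, w7:T. ✗
w4: successors {w6, w7}; []p there: w6:F, w7:T. ✗
w5: successors {w0, w1, w4, w6}; []p there: w0:F, w1:T, w4:T, w6:F. ✗
w6: successors {w1, w2, w3, w5, w6}; []p there: w1:T, w2:F, w3:F, w5:T, w6:F. ✗
w7: successors {w0, w4}; []p there: w0:F, w4:T. ✗
Satisfying worlds: ∅.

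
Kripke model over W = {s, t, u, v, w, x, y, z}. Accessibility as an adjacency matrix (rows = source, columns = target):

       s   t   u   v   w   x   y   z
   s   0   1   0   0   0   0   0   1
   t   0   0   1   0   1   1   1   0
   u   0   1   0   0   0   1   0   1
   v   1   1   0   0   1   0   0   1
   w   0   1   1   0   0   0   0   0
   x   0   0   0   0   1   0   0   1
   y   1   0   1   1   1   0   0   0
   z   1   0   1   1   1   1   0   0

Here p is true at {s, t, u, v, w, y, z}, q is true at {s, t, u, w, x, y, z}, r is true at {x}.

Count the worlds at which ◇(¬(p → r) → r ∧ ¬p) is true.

3

s: successors {t, z}; ¬(p → r) → r ∧ ¬p there: t:F, z:F. ✗
t: successors {u, w, x, y}; ¬(p → r) → r ∧ ¬p there: u:F, w:F, x:T, y:F. ✓
u: successors {t, x, z}; ¬(p → r) → r ∧ ¬p there: t:F, x:T, z:F. ✓
v: successors {s, t, w, z}; ¬(p → r) → r ∧ ¬p there: s:F, t:F, w:F, z:F. ✗
w: successors {t, u}; ¬(p → r) → r ∧ ¬p there: t:F, u:F. ✗
x: successors {w, z}; ¬(p → r) → r ∧ ¬p there: w:F, z:F. ✗
y: successors {s, u, v, w}; ¬(p → r) → r ∧ ¬p there: s:F, u:F, v:F, w:F. ✗
z: successors {s, u, v, w, x}; ¬(p → r) → r ∧ ¬p there: s:F, u:F, v:F, w:F, x:T. ✓
Satisfying worlds: {t, u, z}.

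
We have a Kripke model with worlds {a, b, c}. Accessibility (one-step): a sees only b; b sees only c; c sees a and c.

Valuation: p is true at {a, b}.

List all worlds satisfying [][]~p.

a: successors {b}; []~p there: b:T. ✓
b: successors {c}; []~p there: c:F. ✗
c: successors {a, c}; []~p there: a:F, c:F. ✗

{a}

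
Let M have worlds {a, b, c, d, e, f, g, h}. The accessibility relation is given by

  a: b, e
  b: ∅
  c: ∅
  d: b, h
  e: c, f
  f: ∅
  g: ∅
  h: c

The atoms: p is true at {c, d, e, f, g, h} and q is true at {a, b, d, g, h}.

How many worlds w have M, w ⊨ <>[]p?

4

a: successors {b, e}; []p there: b:T, e:T. ✓
b: no successors, so <>[]p fails. ✗
c: no successors, so <>[]p fails. ✗
d: successors {b, h}; []p there: b:T, h:T. ✓
e: successors {c, f}; []p there: c:T, f:T. ✓
f: no successors, so <>[]p fails. ✗
g: no successors, so <>[]p fails. ✗
h: successors {c}; []p there: c:T. ✓
Satisfying worlds: {a, d, e, h}.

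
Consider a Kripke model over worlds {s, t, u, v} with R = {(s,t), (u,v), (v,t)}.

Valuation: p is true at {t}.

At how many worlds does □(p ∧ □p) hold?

3

s: successors {t}; p ∧ □p there: t:T. ✓
t: no successors, so □(p ∧ □p) holds vacuously. ✓
u: successors {v}; p ∧ □p there: v:F. ✗
v: successors {t}; p ∧ □p there: t:T. ✓
Satisfying worlds: {s, t, v}.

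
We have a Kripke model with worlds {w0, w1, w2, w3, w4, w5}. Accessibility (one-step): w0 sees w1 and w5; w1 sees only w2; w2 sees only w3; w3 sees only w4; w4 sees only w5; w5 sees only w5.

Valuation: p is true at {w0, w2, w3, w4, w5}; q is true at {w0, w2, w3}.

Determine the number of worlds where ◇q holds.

w0: successors {w1, w5}; q there: w1:F, w5:F. ✗
w1: successors {w2}; q there: w2:T. ✓
w2: successors {w3}; q there: w3:T. ✓
w3: successors {w4}; q there: w4:F. ✗
w4: successors {w5}; q there: w5:F. ✗
w5: successors {w5}; q there: w5:F. ✗
Satisfying worlds: {w1, w2}.

2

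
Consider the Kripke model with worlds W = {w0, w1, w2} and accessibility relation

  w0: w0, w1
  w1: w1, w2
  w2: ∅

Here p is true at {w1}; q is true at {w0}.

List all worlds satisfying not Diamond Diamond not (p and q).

w0: Diamond Diamond not (p and q) is T. ✗
w1: Diamond Diamond not (p and q) is T. ✗
w2: Diamond Diamond not (p and q) is F. ✓

{w2}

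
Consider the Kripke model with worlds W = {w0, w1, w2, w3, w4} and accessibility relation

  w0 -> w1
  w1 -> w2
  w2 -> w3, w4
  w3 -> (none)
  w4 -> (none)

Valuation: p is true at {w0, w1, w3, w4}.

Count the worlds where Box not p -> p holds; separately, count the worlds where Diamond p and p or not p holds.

For Box not p -> p:
w0: Box not p is F, p is T. ✓
w1: Box not p is T, p is T. ✓
w2: Box not p is F, p is F. ✓
w3: Box not p is T, p is T. ✓
w4: Box not p is T, p is T. ✓
— 5 worlds.
For Diamond p and p or not p:
w0: Diamond p and p is T, not p is F. ✓
w1: Diamond p and p is F, not p is F. ✗
w2: Diamond p and p is F, not p is T. ✓
w3: Diamond p and p is F, not p is F. ✗
w4: Diamond p and p is F, not p is F. ✗
— 2 worlds.

5 and 2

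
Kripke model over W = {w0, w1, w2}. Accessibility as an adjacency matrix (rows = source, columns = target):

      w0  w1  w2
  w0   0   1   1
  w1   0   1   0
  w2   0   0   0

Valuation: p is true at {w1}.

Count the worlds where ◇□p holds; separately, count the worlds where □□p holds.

2 and 3

For ◇□p:
w0: successors {w1, w2}; □p there: w1:T, w2:T. ✓
w1: successors {w1}; □p there: w1:T. ✓
w2: no successors, so ◇□p fails. ✗
— 2 worlds.
For □□p:
w0: successors {w1, w2}; □p there: w1:T, w2:T. ✓
w1: successors {w1}; □p there: w1:T. ✓
w2: no successors, so □□p holds vacuously. ✓
— 3 worlds.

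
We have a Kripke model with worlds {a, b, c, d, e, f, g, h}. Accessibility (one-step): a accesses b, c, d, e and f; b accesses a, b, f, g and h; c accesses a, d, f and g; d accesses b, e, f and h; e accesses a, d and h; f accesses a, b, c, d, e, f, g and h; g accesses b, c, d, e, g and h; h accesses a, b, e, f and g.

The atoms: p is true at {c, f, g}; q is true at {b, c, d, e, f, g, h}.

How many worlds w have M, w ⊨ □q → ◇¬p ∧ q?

7

a: □q is T, ◇¬p ∧ q is F. ✗
b: □q is F, ◇¬p ∧ q is T. ✓
c: □q is F, ◇¬p ∧ q is T. ✓
d: □q is T, ◇¬p ∧ q is T. ✓
e: □q is F, ◇¬p ∧ q is T. ✓
f: □q is F, ◇¬p ∧ q is T. ✓
g: □q is T, ◇¬p ∧ q is T. ✓
h: □q is F, ◇¬p ∧ q is T. ✓
Satisfying worlds: {b, c, d, e, f, g, h}.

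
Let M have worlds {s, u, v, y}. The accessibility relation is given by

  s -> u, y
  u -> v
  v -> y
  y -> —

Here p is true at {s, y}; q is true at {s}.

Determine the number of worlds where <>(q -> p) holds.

s: successors {u, y}; q -> p there: u:T, y:T. ✓
u: successors {v}; q -> p there: v:T. ✓
v: successors {y}; q -> p there: y:T. ✓
y: no successors, so <>(q -> p) fails. ✗
Satisfying worlds: {s, u, v}.

3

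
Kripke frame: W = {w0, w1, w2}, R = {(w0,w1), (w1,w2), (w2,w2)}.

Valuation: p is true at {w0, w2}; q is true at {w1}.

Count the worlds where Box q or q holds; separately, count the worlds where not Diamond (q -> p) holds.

2 and 1

For Box q or q:
w0: Box q is T, q is F. ✓
w1: Box q is F, q is T. ✓
w2: Box q is F, q is F. ✗
— 2 worlds.
For not Diamond (q -> p):
w0: Diamond (q -> p) is F. ✓
w1: Diamond (q -> p) is T. ✗
w2: Diamond (q -> p) is T. ✗
— 1 world.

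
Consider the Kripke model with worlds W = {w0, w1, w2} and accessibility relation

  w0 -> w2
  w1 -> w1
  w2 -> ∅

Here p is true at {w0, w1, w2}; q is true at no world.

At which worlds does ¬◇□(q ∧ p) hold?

w0: ◇□(q ∧ p) is T. ✗
w1: ◇□(q ∧ p) is F. ✓
w2: ◇□(q ∧ p) is F. ✓

{w1, w2}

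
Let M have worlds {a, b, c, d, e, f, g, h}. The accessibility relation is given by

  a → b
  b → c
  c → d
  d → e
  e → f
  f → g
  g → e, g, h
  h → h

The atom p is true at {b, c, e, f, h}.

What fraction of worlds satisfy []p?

a: successors {b}; p there: b:T. ✓
b: successors {c}; p there: c:T. ✓
c: successors {d}; p there: d:F. ✗
d: successors {e}; p there: e:T. ✓
e: successors {f}; p there: f:T. ✓
f: successors {g}; p there: g:F. ✗
g: successors {e, g, h}; p there: e:T, g:F, h:T. ✗
h: successors {h}; p there: h:T. ✓
That's 5 of 8 worlds, so 5/8.

5/8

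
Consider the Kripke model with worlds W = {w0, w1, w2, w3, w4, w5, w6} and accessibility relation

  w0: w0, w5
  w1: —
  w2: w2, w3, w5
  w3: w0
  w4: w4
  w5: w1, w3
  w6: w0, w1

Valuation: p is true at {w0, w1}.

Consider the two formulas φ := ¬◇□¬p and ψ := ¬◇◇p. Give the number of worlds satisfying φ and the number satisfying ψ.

For ¬◇□¬p:
w0: ◇□¬p is F. ✓
w1: ◇□¬p is F. ✓
w2: ◇□¬p is T. ✗
w3: ◇□¬p is F. ✓
w4: ◇□¬p is T. ✗
w5: ◇□¬p is T. ✗
w6: ◇□¬p is T. ✗
— 3 worlds.
For ¬◇◇p:
w0: ◇◇p is T. ✗
w1: ◇◇p is F. ✓
w2: ◇◇p is T. ✗
w3: ◇◇p is T. ✗
w4: ◇◇p is F. ✓
w5: ◇◇p is T. ✗
w6: ◇◇p is T. ✗
— 2 worlds.

3 and 2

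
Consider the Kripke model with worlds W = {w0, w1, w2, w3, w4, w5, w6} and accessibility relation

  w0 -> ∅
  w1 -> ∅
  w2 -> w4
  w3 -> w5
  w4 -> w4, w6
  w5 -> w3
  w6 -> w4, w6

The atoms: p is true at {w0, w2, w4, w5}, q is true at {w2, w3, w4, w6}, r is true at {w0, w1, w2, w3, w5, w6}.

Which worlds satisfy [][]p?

w0: no successors, so [][]p holds vacuously. ✓
w1: no successors, so [][]p holds vacuously. ✓
w2: successors {w4}; []p there: w4:F. ✗
w3: successors {w5}; []p there: w5:F. ✗
w4: successors {w4, w6}; []p there: w4:F, w6:F. ✗
w5: successors {w3}; []p there: w3:T. ✓
w6: successors {w4, w6}; []p there: w4:F, w6:F. ✗

{w0, w1, w5}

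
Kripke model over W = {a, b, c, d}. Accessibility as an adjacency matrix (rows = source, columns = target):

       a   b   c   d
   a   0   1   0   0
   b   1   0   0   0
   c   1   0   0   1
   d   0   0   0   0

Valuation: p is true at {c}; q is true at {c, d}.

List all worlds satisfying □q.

{d}

a: successors {b}; q there: b:F. ✗
b: successors {a}; q there: a:F. ✗
c: successors {a, d}; q there: a:F, d:T. ✗
d: no successors, so □q holds vacuously. ✓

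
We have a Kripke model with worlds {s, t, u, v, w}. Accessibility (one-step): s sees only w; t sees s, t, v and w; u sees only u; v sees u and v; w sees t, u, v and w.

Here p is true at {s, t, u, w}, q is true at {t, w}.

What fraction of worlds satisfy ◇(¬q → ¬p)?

4/5

s: successors {w}; ¬q → ¬p there: w:T. ✓
t: successors {s, t, v, w}; ¬q → ¬p there: s:F, t:T, v:T, w:T. ✓
u: successors {u}; ¬q → ¬p there: u:F. ✗
v: successors {u, v}; ¬q → ¬p there: u:F, v:T. ✓
w: successors {t, u, v, w}; ¬q → ¬p there: t:T, u:F, v:T, w:T. ✓
That's 4 of 5 worlds, so 4/5.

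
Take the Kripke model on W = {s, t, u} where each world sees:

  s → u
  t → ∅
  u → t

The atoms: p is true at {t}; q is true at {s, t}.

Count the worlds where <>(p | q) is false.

2

s: successors {u}; p | q there: u:F. ✗
t: no successors, so <>(p | q) fails. ✗
u: successors {t}; p | q there: t:T. ✓
Satisfying worlds: {u}.
So <>(p | q) fails at the other 2 worlds.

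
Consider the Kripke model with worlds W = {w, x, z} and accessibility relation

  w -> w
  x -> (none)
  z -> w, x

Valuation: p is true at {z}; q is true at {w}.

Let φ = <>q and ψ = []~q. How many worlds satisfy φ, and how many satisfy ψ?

2 and 1

For <>q:
w: successors {w}; q there: w:T. ✓
x: no successors, so <>q fails. ✗
z: successors {w, x}; q there: w:T, x:F. ✓
— 2 worlds.
For []~q:
w: successors {w}; ~q there: w:F. ✗
x: no successors, so []~q holds vacuously. ✓
z: successors {w, x}; ~q there: w:F, x:T. ✗
— 1 world.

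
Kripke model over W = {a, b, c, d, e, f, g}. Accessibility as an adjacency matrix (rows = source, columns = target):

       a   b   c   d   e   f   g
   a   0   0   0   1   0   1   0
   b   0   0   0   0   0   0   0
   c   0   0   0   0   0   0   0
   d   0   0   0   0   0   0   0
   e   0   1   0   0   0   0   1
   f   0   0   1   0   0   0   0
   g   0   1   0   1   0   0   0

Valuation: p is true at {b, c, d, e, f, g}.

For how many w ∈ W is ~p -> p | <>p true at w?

7

a: ~p is T, p | <>p is T. ✓
b: ~p is F, p | <>p is T. ✓
c: ~p is F, p | <>p is T. ✓
d: ~p is F, p | <>p is T. ✓
e: ~p is F, p | <>p is T. ✓
f: ~p is F, p | <>p is T. ✓
g: ~p is F, p | <>p is T. ✓
Satisfying worlds: {a, b, c, d, e, f, g}.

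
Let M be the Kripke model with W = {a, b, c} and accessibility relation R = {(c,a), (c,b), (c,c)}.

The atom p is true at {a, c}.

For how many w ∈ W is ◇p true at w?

a: no successors, so ◇p fails. ✗
b: no successors, so ◇p fails. ✗
c: successors {a, b, c}; p there: a:T, b:F, c:T. ✓
Satisfying worlds: {c}.

1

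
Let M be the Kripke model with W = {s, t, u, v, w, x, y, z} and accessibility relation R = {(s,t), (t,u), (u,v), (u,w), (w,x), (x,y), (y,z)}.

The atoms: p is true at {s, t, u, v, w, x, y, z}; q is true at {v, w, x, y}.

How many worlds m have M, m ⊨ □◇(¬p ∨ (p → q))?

4

s: successors {t}; ◇(¬p ∨ (p → q)) there: t:F. ✗
t: successors {u}; ◇(¬p ∨ (p → q)) there: u:T. ✓
u: successors {v, w}; ◇(¬p ∨ (p → q)) there: v:F, w:T. ✗
v: no successors, so □◇(¬p ∨ (p → q)) holds vacuously. ✓
w: successors {x}; ◇(¬p ∨ (p → q)) there: x:T. ✓
x: successors {y}; ◇(¬p ∨ (p → q)) there: y:F. ✗
y: successors {z}; ◇(¬p ∨ (p → q)) there: z:F. ✗
z: no successors, so □◇(¬p ∨ (p → q)) holds vacuously. ✓
Satisfying worlds: {t, v, w, z}.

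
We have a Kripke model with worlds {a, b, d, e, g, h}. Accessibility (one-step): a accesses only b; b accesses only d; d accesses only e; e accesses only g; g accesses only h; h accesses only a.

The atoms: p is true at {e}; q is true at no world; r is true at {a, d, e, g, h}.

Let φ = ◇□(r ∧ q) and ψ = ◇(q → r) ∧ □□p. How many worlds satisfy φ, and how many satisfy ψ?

0 and 1

For ◇□(r ∧ q):
a: successors {b}; □(r ∧ q) there: b:F. ✗
b: successors {d}; □(r ∧ q) there: d:F. ✗
d: successors {e}; □(r ∧ q) there: e:F. ✗
e: successors {g}; □(r ∧ q) there: g:F. ✗
g: successors {h}; □(r ∧ q) there: h:F. ✗
h: successors {a}; □(r ∧ q) there: a:F. ✗
— 0 worlds.
For ◇(q → r) ∧ □□p:
a: ◇(q → r) is T, □□p is F. ✗
b: ◇(q → r) is T, □□p is T. ✓
d: ◇(q → r) is T, □□p is F. ✗
e: ◇(q → r) is T, □□p is F. ✗
g: ◇(q → r) is T, □□p is F. ✗
h: ◇(q → r) is T, □□p is F. ✗
— 1 world.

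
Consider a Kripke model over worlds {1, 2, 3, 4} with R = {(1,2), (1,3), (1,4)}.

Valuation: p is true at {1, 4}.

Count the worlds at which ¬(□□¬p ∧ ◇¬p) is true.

3

1: □□¬p ∧ ◇¬p is T. ✗
2: □□¬p ∧ ◇¬p is F. ✓
3: □□¬p ∧ ◇¬p is F. ✓
4: □□¬p ∧ ◇¬p is F. ✓
Satisfying worlds: {2, 3, 4}.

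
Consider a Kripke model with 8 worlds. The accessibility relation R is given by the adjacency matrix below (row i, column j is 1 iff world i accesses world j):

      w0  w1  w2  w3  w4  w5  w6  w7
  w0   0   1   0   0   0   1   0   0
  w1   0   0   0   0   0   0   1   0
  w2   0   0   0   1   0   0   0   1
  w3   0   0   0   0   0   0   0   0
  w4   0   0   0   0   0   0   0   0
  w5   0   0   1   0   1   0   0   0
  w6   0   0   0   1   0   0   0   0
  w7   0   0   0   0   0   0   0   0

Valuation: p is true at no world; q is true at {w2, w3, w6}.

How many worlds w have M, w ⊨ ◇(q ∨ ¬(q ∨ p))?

5

w0: successors {w1, w5}; q ∨ ¬(q ∨ p) there: w1:T, w5:T. ✓
w1: successors {w6}; q ∨ ¬(q ∨ p) there: w6:T. ✓
w2: successors {w3, w7}; q ∨ ¬(q ∨ p) there: w3:T, w7:T. ✓
w3: no successors, so ◇(q ∨ ¬(q ∨ p)) fails. ✗
w4: no successors, so ◇(q ∨ ¬(q ∨ p)) fails. ✗
w5: successors {w2, w4}; q ∨ ¬(q ∨ p) there: w2:T, w4:T. ✓
w6: successors {w3}; q ∨ ¬(q ∨ p) there: w3:T. ✓
w7: no successors, so ◇(q ∨ ¬(q ∨ p)) fails. ✗
Satisfying worlds: {w0, w1, w2, w5, w6}.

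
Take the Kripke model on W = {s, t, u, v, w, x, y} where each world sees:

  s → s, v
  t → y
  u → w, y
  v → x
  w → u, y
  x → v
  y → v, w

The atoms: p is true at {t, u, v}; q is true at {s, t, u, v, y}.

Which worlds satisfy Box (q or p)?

{s, t, w, x}

s: successors {s, v}; q or p there: s:T, v:T. ✓
t: successors {y}; q or p there: y:T. ✓
u: successors {w, y}; q or p there: w:F, y:T. ✗
v: successors {x}; q or p there: x:F. ✗
w: successors {u, y}; q or p there: u:T, y:T. ✓
x: successors {v}; q or p there: v:T. ✓
y: successors {v, w}; q or p there: v:T, w:F. ✗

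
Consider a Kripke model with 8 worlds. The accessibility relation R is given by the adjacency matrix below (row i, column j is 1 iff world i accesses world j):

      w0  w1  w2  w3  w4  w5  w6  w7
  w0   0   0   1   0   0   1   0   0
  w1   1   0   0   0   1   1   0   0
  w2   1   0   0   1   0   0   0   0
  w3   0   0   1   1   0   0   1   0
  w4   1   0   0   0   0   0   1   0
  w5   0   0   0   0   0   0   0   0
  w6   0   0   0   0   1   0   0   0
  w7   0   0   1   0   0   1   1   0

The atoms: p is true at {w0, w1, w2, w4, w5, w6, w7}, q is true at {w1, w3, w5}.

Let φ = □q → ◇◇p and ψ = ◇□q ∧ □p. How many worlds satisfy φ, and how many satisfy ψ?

For □q → ◇◇p:
w0: □q is F, ◇◇p is T. ✓
w1: □q is F, ◇◇p is T. ✓
w2: □q is F, ◇◇p is T. ✓
w3: □q is F, ◇◇p is T. ✓
w4: □q is F, ◇◇p is T. ✓
w5: □q is T, ◇◇p is F. ✗
w6: □q is F, ◇◇p is T. ✓
w7: □q is F, ◇◇p is T. ✓
— 7 worlds.
For ◇□q ∧ □p:
w0: ◇□q is T, □p is T. ✓
w1: ◇□q is T, □p is T. ✓
w2: ◇□q is F, □p is F. ✗
w3: ◇□q is F, □p is F. ✗
w4: ◇□q is F, □p is T. ✗
w5: ◇□q is F, □p is T. ✗
w6: ◇□q is F, □p is T. ✗
w7: ◇□q is T, □p is T. ✓
— 3 worlds.

7 and 3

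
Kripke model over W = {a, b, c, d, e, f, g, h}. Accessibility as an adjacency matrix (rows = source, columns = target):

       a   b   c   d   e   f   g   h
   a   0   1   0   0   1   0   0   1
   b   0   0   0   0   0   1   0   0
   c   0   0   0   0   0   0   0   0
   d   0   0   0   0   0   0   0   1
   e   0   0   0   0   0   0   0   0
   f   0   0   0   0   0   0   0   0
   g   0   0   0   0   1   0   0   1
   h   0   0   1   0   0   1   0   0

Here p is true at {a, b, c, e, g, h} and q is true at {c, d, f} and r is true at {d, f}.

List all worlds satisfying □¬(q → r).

{c, e, f}

a: successors {b, e, h}; ¬(q → r) there: b:F, e:F, h:F. ✗
b: successors {f}; ¬(q → r) there: f:F. ✗
c: no successors, so □¬(q → r) holds vacuously. ✓
d: successors {h}; ¬(q → r) there: h:F. ✗
e: no successors, so □¬(q → r) holds vacuously. ✓
f: no successors, so □¬(q → r) holds vacuously. ✓
g: successors {e, h}; ¬(q → r) there: e:F, h:F. ✗
h: successors {c, f}; ¬(q → r) there: c:T, f:F. ✗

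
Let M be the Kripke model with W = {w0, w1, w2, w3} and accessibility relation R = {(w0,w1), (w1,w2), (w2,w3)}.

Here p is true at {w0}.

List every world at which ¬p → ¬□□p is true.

w0: ¬p is F, ¬□□p is T. ✓
w1: ¬p is T, ¬□□p is T. ✓
w2: ¬p is T, ¬□□p is F. ✗
w3: ¬p is T, ¬□□p is F. ✗

{w0, w1}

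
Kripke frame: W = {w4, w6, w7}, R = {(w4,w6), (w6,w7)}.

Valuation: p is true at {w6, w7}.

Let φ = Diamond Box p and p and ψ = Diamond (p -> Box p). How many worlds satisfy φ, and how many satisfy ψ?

For Diamond Box p and p:
w4: Diamond Box p is T, p is F. ✗
w6: Diamond Box p is T, p is T. ✓
w7: Diamond Box p is F, p is T. ✗
— 1 world.
For Diamond (p -> Box p):
w4: successors {w6}; p -> Box p there: w6:T. ✓
w6: successors {w7}; p -> Box p there: w7:T. ✓
w7: no successors, so Diamond (p -> Box p) fails. ✗
— 2 worlds.

1 and 2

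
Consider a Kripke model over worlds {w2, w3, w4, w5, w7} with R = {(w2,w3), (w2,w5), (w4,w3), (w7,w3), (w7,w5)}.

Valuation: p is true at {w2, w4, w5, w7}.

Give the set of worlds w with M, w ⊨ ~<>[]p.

w2: <>[]p is T. ✗
w3: <>[]p is F. ✓
w4: <>[]p is T. ✗
w5: <>[]p is F. ✓
w7: <>[]p is T. ✗

{w3, w5}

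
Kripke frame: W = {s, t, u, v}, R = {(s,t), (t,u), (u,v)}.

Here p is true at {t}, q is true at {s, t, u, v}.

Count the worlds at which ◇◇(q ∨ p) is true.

2

s: successors {t}; ◇(q ∨ p) there: t:T. ✓
t: successors {u}; ◇(q ∨ p) there: u:T. ✓
u: successors {v}; ◇(q ∨ p) there: v:F. ✗
v: no successors, so ◇◇(q ∨ p) fails. ✗
Satisfying worlds: {s, t}.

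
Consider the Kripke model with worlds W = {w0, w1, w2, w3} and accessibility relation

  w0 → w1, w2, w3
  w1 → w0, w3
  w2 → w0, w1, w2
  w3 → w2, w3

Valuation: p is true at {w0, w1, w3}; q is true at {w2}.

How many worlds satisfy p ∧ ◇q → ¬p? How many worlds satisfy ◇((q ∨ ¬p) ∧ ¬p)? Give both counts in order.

2 and 3

For p ∧ ◇q → ¬p:
w0: p ∧ ◇q is T, ¬p is F. ✗
w1: p ∧ ◇q is F, ¬p is F. ✓
w2: p ∧ ◇q is F, ¬p is T. ✓
w3: p ∧ ◇q is T, ¬p is F. ✗
— 2 worlds.
For ◇((q ∨ ¬p) ∧ ¬p):
w0: successors {w1, w2, w3}; (q ∨ ¬p) ∧ ¬p there: w1:F, w2:T, w3:F. ✓
w1: successors {w0, w3}; (q ∨ ¬p) ∧ ¬p there: w0:F, w3:F. ✗
w2: successors {w0, w1, w2}; (q ∨ ¬p) ∧ ¬p there: w0:F, w1:F, w2:T. ✓
w3: successors {w2, w3}; (q ∨ ¬p) ∧ ¬p there: w2:T, w3:F. ✓
— 3 worlds.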